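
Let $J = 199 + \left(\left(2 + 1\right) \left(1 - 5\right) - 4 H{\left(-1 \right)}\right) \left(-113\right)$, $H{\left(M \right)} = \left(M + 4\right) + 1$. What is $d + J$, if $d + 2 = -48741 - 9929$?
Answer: $-55309$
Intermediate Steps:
$H{\left(M \right)} = 5 + M$ ($H{\left(M \right)} = \left(4 + M\right) + 1 = 5 + M$)
$d = -58672$ ($d = -2 - 58670 = -58672$)
$J = 3363$ ($J = 199 + \left(\left(2 + 1\right) \left(1 - 5\right) - 4 \left(5 - 1\right)\right) \left(-113\right) = 199 + \left(3 \left(-4\right) - 16\right) \left(-113\right) = 199 + \left(-12 - 16\right) \left(-113\right) = 199 - -3164 = 199 + 3164 = 3363$)
$d + J = -58672 + 3363 = -55309$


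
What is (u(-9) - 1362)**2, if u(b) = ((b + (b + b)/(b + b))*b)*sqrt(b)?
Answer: 1808388 - 588384*I ≈ 1.8084e+6 - 5.8838e+5*I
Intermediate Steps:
u(b) = b**(3/2)*(1 + b) (u(b) = ((b + (2*b)/((2*b)))*b)*sqrt(b) = ((b + (2*b)*(1/(2*b)))*b)*sqrt(b) = ((b + 1)*b)*sqrt(b) = ((1 + b)*b)*sqrt(b) = (b*(1 + b))*sqrt(b) = b**(3/2)*(1 + b))
(u(-9) - 1362)**2 = ((-9)**(3/2)*(1 - 9) - 1362)**2 = (-27*I*(-8) - 1362)**2 = (216*I - 1362)**2 = (-1362 + 216*I)**2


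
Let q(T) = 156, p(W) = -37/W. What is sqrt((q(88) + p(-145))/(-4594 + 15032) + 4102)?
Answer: sqrt(9396537049046270)/1513510 ≈ 64.047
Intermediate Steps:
sqrt((q(88) + p(-145))/(-4594 + 15032) + 4102) = sqrt((156 - 37/(-145))/(-4594 + 15032) + 4102) = sqrt((156 - 37*(-1/145))/10438 + 4102) = sqrt((156 + 37/145)*(1/10438) + 4102) = sqrt((22657/145)*(1/10438) + 4102) = sqrt(22657/1513510 + 4102) = sqrt(6208440677/1513510) = sqrt(9396537049046270)/1513510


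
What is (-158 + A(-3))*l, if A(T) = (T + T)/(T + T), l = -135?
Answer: 21195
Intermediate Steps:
A(T) = 1 (A(T) = (2*T)/((2*T)) = (2*T)*(1/(2*T)) = 1)
(-158 + A(-3))*l = (-158 + 1)*(-135) = -157*(-135) = 21195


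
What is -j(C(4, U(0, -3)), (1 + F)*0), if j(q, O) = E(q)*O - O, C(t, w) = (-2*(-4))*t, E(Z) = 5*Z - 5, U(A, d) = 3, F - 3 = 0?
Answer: 0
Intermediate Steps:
F = 3 (F = 3 + 0 = 3)
E(Z) = -5 + 5*Z
C(t, w) = 8*t
j(q, O) = -O + O*(-5 + 5*q) (j(q, O) = (-5 + 5*q)*O - O = O*(-5 + 5*q) - O = -O + O*(-5 + 5*q))
-j(C(4, U(0, -3)), (1 + F)*0) = -(1 + 3)*0*(-6 + 5*(8*4)) = -4*0*(-6 + 5*32) = -0*(-6 + 160) = -0*154 = -1*0 = 0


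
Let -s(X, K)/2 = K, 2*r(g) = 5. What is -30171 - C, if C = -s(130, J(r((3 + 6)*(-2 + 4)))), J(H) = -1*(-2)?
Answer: -30175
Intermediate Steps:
r(g) = 5/2 (r(g) = (½)*5 = 5/2)
J(H) = 2
s(X, K) = -2*K
C = 4 (C = -(-2)*2 = -1*(-4) = 4)
-30171 - C = -30171 - 1*4 = -30171 - 4 = -30175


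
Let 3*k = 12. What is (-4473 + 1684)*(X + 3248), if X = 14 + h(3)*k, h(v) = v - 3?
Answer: -9097718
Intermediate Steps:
k = 4 (k = (⅓)*12 = 4)
h(v) = -3 + v
X = 14 (X = 14 + (-3 + 3)*4 = 14 + 0*4 = 14 + 0 = 14)
(-4473 + 1684)*(X + 3248) = (-4473 + 1684)*(14 + 3248) = -2789*3262 = -9097718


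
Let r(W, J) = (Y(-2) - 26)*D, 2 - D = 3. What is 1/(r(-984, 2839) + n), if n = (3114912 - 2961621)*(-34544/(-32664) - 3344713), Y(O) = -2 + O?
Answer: -1361/697804078379687 ≈ -1.9504e-12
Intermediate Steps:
D = -1 (D = 2 - 1*3 = 2 - 3 = -1)
r(W, J) = 30 (r(W, J) = ((-2 - 2) - 26)*(-1) = (-4 - 26)*(-1) = -30*(-1) = 30)
n = -697804078420517/1361 (n = 153291*(-34544*(-1/32664) - 3344713) = 153291*(4318/4083 - 3344713) = 153291*(-13656458861/4083) = -697804078420517/1361 ≈ -5.1271e+11)
1/(r(-984, 2839) + n) = 1/(30 - 697804078420517/1361) = 1/(-697804078379687/1361) = -1361/697804078379687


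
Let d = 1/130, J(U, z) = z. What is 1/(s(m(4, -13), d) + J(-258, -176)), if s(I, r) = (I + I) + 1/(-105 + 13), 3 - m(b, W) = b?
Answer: -92/16377 ≈ -0.0056176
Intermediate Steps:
m(b, W) = 3 - b
d = 1/130 ≈ 0.0076923
s(I, r) = -1/92 + 2*I (s(I, r) = 2*I + 1/(-92) = 2*I - 1/92 = -1/92 + 2*I)
1/(s(m(4, -13), d) + J(-258, -176)) = 1/((-1/92 + 2*(3 - 1*4)) - 176) = 1/((-1/92 + 2*(3 - 4)) - 176) = 1/((-1/92 + 2*(-1)) - 176) = 1/((-1/92 - 2) - 176) = 1/(-185/92 - 176) = 1/(-16377/92) = -92/16377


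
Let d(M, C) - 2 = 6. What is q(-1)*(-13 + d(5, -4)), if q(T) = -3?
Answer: 15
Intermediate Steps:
d(M, C) = 8 (d(M, C) = 2 + 6 = 8)
q(-1)*(-13 + d(5, -4)) = -3*(-13 + 8) = -3*(-5) = 15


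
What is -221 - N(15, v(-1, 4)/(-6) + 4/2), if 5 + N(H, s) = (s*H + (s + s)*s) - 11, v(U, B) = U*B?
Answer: -2333/9 ≈ -259.22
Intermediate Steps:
v(U, B) = B*U
N(H, s) = -16 + 2*s² + H*s (N(H, s) = -5 + ((s*H + (s + s)*s) - 11) = -5 + ((H*s + (2*s)*s) - 11) = -5 + ((H*s + 2*s²) - 11) = -5 + ((2*s² + H*s) - 11) = -5 + (-11 + 2*s² + H*s) = -16 + 2*s² + H*s)
-221 - N(15, v(-1, 4)/(-6) + 4/2) = -221 - (-16 + 2*((4*(-1))/(-6) + 4/2)² + 15*((4*(-1))/(-6) + 4/2)) = -221 - (-16 + 2*(-4*(-⅙) + 4*(½))² + 15*(-4*(-⅙) + 4*(½))) = -221 - (-16 + 2*(⅔ + 2)² + 15*(⅔ + 2)) = -221 - (-16 + 2*(8/3)² + 15*(8/3)) = -221 - (-16 + 2*(64/9) + 40) = -221 - (-16 + 128/9 + 40) = -221 - 1*344/9 = -221 - 344/9 = -2333/9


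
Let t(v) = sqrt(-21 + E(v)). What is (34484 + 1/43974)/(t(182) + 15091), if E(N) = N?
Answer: 22883983601947/10014556088880 - 1516399417*sqrt(161)/10014556088880 ≈ 2.2831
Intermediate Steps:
t(v) = sqrt(-21 + v)
(34484 + 1/43974)/(t(182) + 15091) = (34484 + 1/43974)/(sqrt(-21 + 182) + 15091) = (34484 + 1/43974)/(sqrt(161) + 15091) = 1516399417/(43974*(15091 + sqrt(161)))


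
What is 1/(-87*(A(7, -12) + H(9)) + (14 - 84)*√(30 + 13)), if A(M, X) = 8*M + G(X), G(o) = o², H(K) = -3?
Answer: -17139/293534621 + 70*√43/293534621 ≈ -5.6825e-5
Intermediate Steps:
A(M, X) = X² + 8*M (A(M, X) = 8*M + X² = X² + 8*M)
1/(-87*(A(7, -12) + H(9)) + (14 - 84)*√(30 + 13)) = 1/(-87*(((-12)² + 8*7) - 3) + (14 - 84)*√(30 + 13)) = 1/(-87*((144 + 56) - 3) - 70*√43) = 1/(-87*(200 - 3) - 70*√43) = 1/(-87*197 - 70*√43) = 1/(-17139 - 70*√43)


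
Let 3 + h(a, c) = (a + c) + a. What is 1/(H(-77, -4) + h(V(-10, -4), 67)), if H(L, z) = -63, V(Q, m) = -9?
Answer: -1/17 ≈ -0.058824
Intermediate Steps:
h(a, c) = -3 + c + 2*a (h(a, c) = -3 + ((a + c) + a) = -3 + (c + 2*a) = -3 + c + 2*a)
1/(H(-77, -4) + h(V(-10, -4), 67)) = 1/(-63 + (-3 + 67 + 2*(-9))) = 1/(-63 + (-3 + 67 - 18)) = 1/(-63 + 46) = 1/(-17) = -1/17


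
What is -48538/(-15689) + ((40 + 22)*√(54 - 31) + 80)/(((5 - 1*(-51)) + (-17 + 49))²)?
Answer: 23570837/7593476 + 31*√23/3872 ≈ 3.1425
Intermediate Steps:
-48538/(-15689) + ((40 + 22)*√(54 - 31) + 80)/(((5 - 1*(-51)) + (-17 + 49))²) = -48538*(-1/15689) + (62*√23 + 80)/(((5 + 51) + 32)²) = 48538/15689 + (80 + 62*√23)/((56 + 32)²) = 48538/15689 + (80 + 62*√23)/(88²) = 48538/15689 + (80 + 62*√23)/7744 = 48538/15689 + (80 + 62*√23)*(1/7744) = 48538/15689 + (5/484 + 31*√23/3872) = 23570837/7593476 + 31*√23/3872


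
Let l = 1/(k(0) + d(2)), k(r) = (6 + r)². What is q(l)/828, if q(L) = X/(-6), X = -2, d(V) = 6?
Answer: 1/2484 ≈ 0.00040258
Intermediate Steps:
l = 1/42 (l = 1/((6 + 0)² + 6) = 1/(6² + 6) = 1/(36 + 6) = 1/42 ≈ 0.023810)
q(L) = ⅓ (q(L) = -2/(-6) = -2*(-⅙) = ⅓)
q(l)/828 = (⅓)/828 = (⅓)*(1/828) = 1/2484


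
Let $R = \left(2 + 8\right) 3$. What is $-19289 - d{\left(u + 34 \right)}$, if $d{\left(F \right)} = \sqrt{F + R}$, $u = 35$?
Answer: $-19289 - 3 \sqrt{11} \approx -19299.0$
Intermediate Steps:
$R = 30$ ($R = 10 \cdot 3 = 30$)
$d{\left(F \right)} = \sqrt{30 + F}$ ($d{\left(F \right)} = \sqrt{F + 30} = \sqrt{30 + F}$)
$-19289 - d{\left(u + 34 \right)} = -19289 - \sqrt{30 + \left(35 + 34\right)} = -19289 - \sqrt{30 + 69} = -19289 - \sqrt{99} = -19289 - 3 \sqrt{11}$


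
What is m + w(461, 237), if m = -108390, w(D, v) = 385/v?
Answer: -25688045/237 ≈ -1.0839e+5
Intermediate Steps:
m + w(461, 237) = -108390 + 385/237 = -25688045/237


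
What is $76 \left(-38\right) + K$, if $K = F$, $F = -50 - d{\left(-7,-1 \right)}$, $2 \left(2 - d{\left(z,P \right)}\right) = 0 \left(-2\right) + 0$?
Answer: $-2940$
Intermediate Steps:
$d{\left(z,P \right)} = 2$ ($d{\left(z,P \right)} = 2 - \frac{0 \left(-2\right) + 0}{2} = 2 - \frac{0 + 0}{2} = 2 - 0 = 2 + 0 = 2$)
$F = -52$ ($F = -50 - 2 = -52$)
$K = -52$
$76 \left(-38\right) + K = 76 \left(-38\right) - 52 = -2888 - 52 = -2940$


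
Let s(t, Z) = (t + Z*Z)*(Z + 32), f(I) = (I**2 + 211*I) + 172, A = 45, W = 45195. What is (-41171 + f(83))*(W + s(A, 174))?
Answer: -104417054637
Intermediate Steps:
f(I) = 172 + I**2 + 211*I
s(t, Z) = (32 + Z)*(t + Z**2) (s(t, Z) = (t + Z**2)*(32 + Z) = (32 + Z)*(t + Z**2))
(-41171 + f(83))*(W + s(A, 174)) = (-41171 + (172 + 83**2 + 211*83))*(45195 + (174**3 + 32*45 + 32*174**2 + 174*45)) = (-41171 + (172 + 6889 + 17513))*(45195 + (5268024 + 1440 + 32*30276 + 7830)) = (-41171 + 24574)*(45195 + (5268024 + 1440 + 968832 + 7830)) = -16597*(45195 + 6246126) = -16597*6291321 = -104417054637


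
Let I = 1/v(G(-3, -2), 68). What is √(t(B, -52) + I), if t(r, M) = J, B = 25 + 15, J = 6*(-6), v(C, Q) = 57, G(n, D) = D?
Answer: I*√116907/57 ≈ 5.9985*I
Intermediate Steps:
I = 1/57 ≈ 0.017544
J = -36
B = 40
t(r, M) = -36
√(t(B, -52) + I) = √(-36 + 1/57) = √(-2051/57) = I*√116907/57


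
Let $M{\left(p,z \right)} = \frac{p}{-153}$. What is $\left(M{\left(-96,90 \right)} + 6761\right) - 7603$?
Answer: $- \frac{42910}{51} \approx -841.37$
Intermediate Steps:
$M{\left(p,z \right)} = - \frac{p}{153}$ ($M{\left(p,z \right)} = p \left(- \frac{1}{153}\right) = - \frac{p}{153}$)
$\left(M{\left(-96,90 \right)} + 6761\right) - 7603 = \left(\left(- \frac{1}{153}\right) \left(-96\right) + 6761\right) - 7603 = \left(\frac{32}{51} + 6761\right) - 7603 = \frac{344843}{51} - 7603 = - \frac{42910}{51}$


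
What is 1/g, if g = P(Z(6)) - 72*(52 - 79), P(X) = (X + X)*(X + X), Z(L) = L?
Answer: 1/2088 ≈ 0.00047893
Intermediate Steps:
P(X) = 4*X**2 (P(X) = (2*X)*(2*X) = 4*X**2)
g = 2088 (g = 4*6**2 - 72*(52 - 79) = 4*36 - 72*(-27) = 144 + 1944 = 2088)
1/g = 1/2088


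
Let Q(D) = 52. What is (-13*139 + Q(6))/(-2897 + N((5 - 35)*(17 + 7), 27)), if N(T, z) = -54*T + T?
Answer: -1755/35263 ≈ -0.049769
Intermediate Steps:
N(T, z) = -53*T
(-13*139 + Q(6))/(-2897 + N((5 - 35)*(17 + 7), 27)) = (-13*139 + 52)/(-2897 - 53*(5 - 35)*(17 + 7)) = (-1807 + 52)/(-2897 - (-1590)*24) = -1755/(-2897 - 53*(-720)) = -1755/(-2897 + 38160) = -1755/35263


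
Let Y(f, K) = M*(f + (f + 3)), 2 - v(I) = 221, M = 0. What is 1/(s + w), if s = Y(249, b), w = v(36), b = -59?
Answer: -1/219 ≈ -0.0045662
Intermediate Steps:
v(I) = -219 (v(I) = 2 - 1*221 = 2 - 221 = -219)
w = -219
Y(f, K) = 0 (Y(f, K) = 0*(f + (f + 3)) = 0*(f + (3 + f)) = 0*(3 + 2*f) = 0)
s = 0
1/(s + w) = 1/(0 - 219) = 1/(-219) = -1/219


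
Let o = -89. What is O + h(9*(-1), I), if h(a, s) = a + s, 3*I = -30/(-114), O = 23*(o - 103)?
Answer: -252220/57 ≈ -4424.9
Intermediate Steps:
O = -4416 (O = 23*(-89 - 103) = 23*(-192) = -4416)
I = 5/57 (I = (-30/(-114))/3 = (-30*(-1/114))/3 = (⅓)*(5/19) = 5/57 ≈ 0.087719)
O + h(9*(-1), I) = -4416 + (9*(-1) + 5/57) = -4416 + (-9 + 5/57) = -4416 - 508/57 = -252220/57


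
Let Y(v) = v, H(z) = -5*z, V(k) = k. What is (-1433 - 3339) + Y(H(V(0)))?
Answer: -4772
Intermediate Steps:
(-1433 - 3339) + Y(H(V(0))) = (-1433 - 3339) - 5*0 = -4772 + 0 = -4772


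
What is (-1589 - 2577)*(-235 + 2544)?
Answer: -9619294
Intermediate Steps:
(-1589 - 2577)*(-235 + 2544) = -4166*2309 = -9619294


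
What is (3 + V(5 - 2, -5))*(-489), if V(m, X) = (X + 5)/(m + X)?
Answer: -1467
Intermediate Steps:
V(m, X) = (5 + X)/(X + m)
(3 + V(5 - 2, -5))*(-489) = (3 + (5 - 5)/(-5 + (5 - 2)))*(-489) = (3 + 0/(-5 + 3))*(-489) = (3 + 0/(-2))*(-489) = (3 - 1/2*0)*(-489) = (3 + 0)*(-489) = 3*(-489) = -1467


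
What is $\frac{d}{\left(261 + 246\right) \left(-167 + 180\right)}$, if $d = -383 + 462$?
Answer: $\frac{79}{6591} \approx 0.011986$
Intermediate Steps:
$d = 79$
$\frac{d}{\left(261 + 246\right) \left(-167 + 180\right)} = \frac{79}{\left(261 + 246\right) \left(-167 + 180\right)} = \frac{79}{507 \cdot 13} = \frac{79}{6591}$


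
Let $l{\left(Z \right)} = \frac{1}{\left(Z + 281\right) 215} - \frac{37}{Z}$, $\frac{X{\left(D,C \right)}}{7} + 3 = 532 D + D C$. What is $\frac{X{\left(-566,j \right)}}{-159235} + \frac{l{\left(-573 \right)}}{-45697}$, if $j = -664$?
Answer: $- \frac{171935188365852157}{52351864171565460} \approx -3.2842$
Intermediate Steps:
$X{\left(D,C \right)} = -21 + 3724 D + 7 C D$ ($X{\left(D,C \right)} = -21 + 7 \left(532 D + D C\right) = -21 + 7 \left(532 D + C D\right) = -21 + \left(3724 D + 7 C D\right) = -21 + 3724 D + 7 C D$)
$l{\left(Z \right)} = - \frac{37}{Z} + \frac{1}{215 \left(281 + Z\right)}$ ($l{\left(Z \right)} = \frac{1}{281 + Z} \frac{1}{215} - \frac{37}{Z} = \frac{1}{215 \left(281 + Z\right)} - \frac{37}{Z} = - \frac{37}{Z} + \frac{1}{215 \left(281 + Z\right)}$)
$\frac{X{\left(-566,j \right)}}{-159235} + \frac{l{\left(-573 \right)}}{-45697} = \frac{-21 + 3724 \left(-566\right) + 7 \left(-664\right) \left(-566\right)}{-159235} + \frac{\frac{1}{215} \frac{1}{-573} \frac{1}{281 - 573} \left(-2235355 - -4557642\right)}{-45697} = \left(-21 - 2107784 + 2630768\right) \left(- \frac{1}{159235}\right) + \frac{1}{215} \left(- \frac{1}{573}\right) \frac{1}{-292} \left(-2235355 + 4557642\right) \left(- \frac{1}{45697}\right) = 522963 \left(- \frac{1}{159235}\right) + \frac{1}{215} \left(- \frac{1}{573}\right) \left(- \frac{1}{292}\right) 2322287 \left(- \frac{1}{45697}\right) = - \frac{522963}{159235} + \frac{2322287}{35972940} \left(- \frac{1}{45697}\right) = - \frac{522963}{159235} - \frac{2322287}{1643855439180} = - \frac{171935188365852157}{52351864171565460}$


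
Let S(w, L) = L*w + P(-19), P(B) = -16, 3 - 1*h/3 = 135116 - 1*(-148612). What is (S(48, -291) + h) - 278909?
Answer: -1144068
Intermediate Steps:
h = -851175 (h = 9 - 3*(135116 - 1*(-148612)) = 9 - 3*(135116 + 148612) = 9 - 3*283728 = 9 - 851184 = -851175)
S(w, L) = -16 + L*w (S(w, L) = L*w - 16 = -16 + L*w)
(S(48, -291) + h) - 278909 = ((-16 - 291*48) - 851175) - 278909 = ((-16 - 13968) - 851175) - 278909 = (-13984 - 851175) - 278909 = -865159 - 278909 = -1144068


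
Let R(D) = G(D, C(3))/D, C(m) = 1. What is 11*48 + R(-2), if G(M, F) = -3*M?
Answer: 525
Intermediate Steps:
R(D) = -3 (R(D) = (-3*D)/D = -3)
11*48 + R(-2) = 11*48 - 3 = 528 - 3 = 525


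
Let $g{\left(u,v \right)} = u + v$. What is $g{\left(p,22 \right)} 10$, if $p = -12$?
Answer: $100$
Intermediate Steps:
$g{\left(p,22 \right)} 10 = \left(-12 + 22\right) 10 = 10 \cdot 10 = 100$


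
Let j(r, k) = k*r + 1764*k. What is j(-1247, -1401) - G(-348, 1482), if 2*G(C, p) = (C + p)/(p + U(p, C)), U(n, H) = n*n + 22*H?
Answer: -176262542013/243350 ≈ -7.2432e+5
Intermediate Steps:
U(n, H) = n² + 22*H
G(C, p) = (C + p)/(2*(p + p² + 22*C)) (G(C, p) = ((C + p)/(p + (p² + 22*C)))/2 = ((C + p)/(p + p² + 22*C))/2 = (C + p)/(2*(p + p² + 22*C)))
j(r, k) = 1764*k + k*r
j(-1247, -1401) - G(-348, 1482) = -1401*(1764 - 1247) - (-348 + 1482)/(2*(1482 + 1482² + 22*(-348))) = -1401*517 - 1134/(2*(1482 + 2196324 - 7656)) = -724317 - 1134/(2*2190150) = -724317 - 1*63/243350 = -724317 - 63/243350 = -176262542013/243350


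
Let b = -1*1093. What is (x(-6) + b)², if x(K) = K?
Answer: 1207801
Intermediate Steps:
b = -1093
(x(-6) + b)² = (-6 - 1093)² = (-1099)² = 1207801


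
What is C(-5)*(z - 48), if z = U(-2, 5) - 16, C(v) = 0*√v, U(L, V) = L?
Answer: 0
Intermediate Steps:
C(v) = 0
z = -18 (z = -2 - 16 = -18)
C(-5)*(z - 48) = 0*(-18 - 48) = 0*(-66) = 0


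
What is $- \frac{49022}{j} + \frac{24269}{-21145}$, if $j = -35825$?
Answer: $\frac{33426653}{151503925} \approx 0.22063$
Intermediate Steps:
$- \frac{49022}{j} + \frac{24269}{-21145} = - \frac{49022}{-35825} + \frac{24269}{-21145} = \left(-49022\right) \left(- \frac{1}{35825}\right) + 24269 \left(- \frac{1}{21145}\right) = \frac{49022}{35825} - \frac{24269}{21145} = \frac{33426653}{151503925}$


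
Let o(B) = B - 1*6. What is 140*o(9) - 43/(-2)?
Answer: 883/2 ≈ 441.50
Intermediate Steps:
o(B) = -6 + B (o(B) = B - 6 = -6 + B)
140*o(9) - 43/(-2) = 140*(-6 + 9) - 43/(-2) = 140*3 - 43*(-½) = 420 + 43/2 = 883/2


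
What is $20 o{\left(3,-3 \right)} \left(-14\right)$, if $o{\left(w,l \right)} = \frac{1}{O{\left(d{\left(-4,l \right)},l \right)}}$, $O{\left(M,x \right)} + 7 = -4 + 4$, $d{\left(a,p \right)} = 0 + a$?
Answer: $40$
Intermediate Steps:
$d{\left(a,p \right)} = a$
$O{\left(M,x \right)} = -7$ ($O{\left(M,x \right)} = -7 + \left(-4 + 4\right) = -7 + 0 = -7$)
$o{\left(w,l \right)} = - \frac{1}{7}$ ($o{\left(w,l \right)} = \frac{1}{-7} = - \frac{1}{7}$)
$20 o{\left(3,-3 \right)} \left(-14\right) = 20 \left(- \frac{1}{7}\right) \left(-14\right) = \left(- \frac{20}{7}\right) \left(-14\right) = 40$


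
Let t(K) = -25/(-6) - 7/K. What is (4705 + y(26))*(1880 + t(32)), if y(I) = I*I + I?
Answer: 977904613/96 ≈ 1.0187e+7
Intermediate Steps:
t(K) = 25/6 - 7/K (t(K) = -25*(-⅙) - 7/K = 25/6 - 7/K)
y(I) = I + I² (y(I) = I² + I = I + I²)
(4705 + y(26))*(1880 + t(32)) = (4705 + 26*(1 + 26))*(1880 + (25/6 - 7/32)) = (4705 + 26*27)*(1880 + (25/6 - 7*1/32)) = (4705 + 702)*(1880 + (25/6 - 7/32)) = 5407*(1880 + 379/96) = 5407*(180859/96) = 977904613/96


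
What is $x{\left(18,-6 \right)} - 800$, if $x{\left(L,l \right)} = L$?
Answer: $-782$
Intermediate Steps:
$x{\left(18,-6 \right)} - 800 = 18 - 800 = -782$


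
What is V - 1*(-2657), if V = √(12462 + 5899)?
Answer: 2657 + √18361 ≈ 2792.5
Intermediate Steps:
V = √18361 ≈ 135.50
V - 1*(-2657) = √18361 - 1*(-2657) = √18361 + 2657 = 2657 + √18361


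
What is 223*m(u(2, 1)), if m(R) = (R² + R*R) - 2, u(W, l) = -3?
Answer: 3568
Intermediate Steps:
m(R) = -2 + 2*R² (m(R) = (R² + R²) - 2 = 2*R² - 2 = -2 + 2*R²)
223*m(u(2, 1)) = 223*(-2 + 2*(-3)²) = 223*(-2 + 2*9) = 223*(-2 + 18) = 223*16 = 3568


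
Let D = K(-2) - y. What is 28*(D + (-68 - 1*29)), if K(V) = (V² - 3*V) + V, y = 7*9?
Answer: -4256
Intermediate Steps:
y = 63
K(V) = V² - 2*V
D = -55 (D = -2*(-2 - 2) - 1*63 = -2*(-4) - 63 = 8 - 63 = -55)
28*(D + (-68 - 1*29)) = 28*(-55 + (-68 - 1*29)) = 28*(-55 + (-68 - 29)) = 28*(-55 - 97) = 28*(-152) = -4256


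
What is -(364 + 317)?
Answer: -681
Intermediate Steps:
-(364 + 317) = -1*681 = -681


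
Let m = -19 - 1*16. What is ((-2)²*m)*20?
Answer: -2800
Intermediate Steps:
m = -35 (m = -19 - 16 = -35)
((-2)²*m)*20 = ((-2)²*(-35))*20 = (4*(-35))*20 = -140*20 = -2800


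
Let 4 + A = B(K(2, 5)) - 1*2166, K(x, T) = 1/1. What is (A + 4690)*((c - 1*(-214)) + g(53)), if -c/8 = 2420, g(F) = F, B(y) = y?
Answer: -48133453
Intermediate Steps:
K(x, T) = 1
c = -19360 (c = -8*2420 = -19360)
A = -2169 (A = -4 + (1 - 1*2166) = -4 + (1 - 2166) = -4 - 2165 = -2169)
(A + 4690)*((c - 1*(-214)) + g(53)) = (-2169 + 4690)*((-19360 - 1*(-214)) + 53) = 2521*((-19360 + 214) + 53) = 2521*(-19146 + 53) = 2521*(-19093) = -48133453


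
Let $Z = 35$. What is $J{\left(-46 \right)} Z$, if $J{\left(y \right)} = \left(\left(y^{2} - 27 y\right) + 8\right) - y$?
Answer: $119420$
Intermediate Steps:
$J{\left(y \right)} = 8 + y^{2} - 28 y$ ($J{\left(y \right)} = \left(8 + y^{2} - 27 y\right) - y = 8 + y^{2} - 28 y$)
$J{\left(-46 \right)} Z = \left(8 + \left(-46\right)^{2} - -1288\right) 35 = \left(8 + 2116 + 1288\right) 35 = 3412 \cdot 35 = 119420$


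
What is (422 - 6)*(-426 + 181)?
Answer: -101920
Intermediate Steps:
(422 - 6)*(-426 + 181) = 416*(-245) = -101920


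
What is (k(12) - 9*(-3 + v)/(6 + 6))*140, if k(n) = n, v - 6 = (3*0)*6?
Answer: 1365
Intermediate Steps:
v = 6 (v = 6 + (3*0)*6 = 6 + 0*6 = 6 + 0 = 6)
(k(12) - 9*(-3 + v)/(6 + 6))*140 = (12 - 9*(-3 + 6)/(6 + 6))*140 = (12 - 27/12)*140 = (12 - 9*1/4)*140 = (12 - 9/4)*140 = (39/4)*140 = 1365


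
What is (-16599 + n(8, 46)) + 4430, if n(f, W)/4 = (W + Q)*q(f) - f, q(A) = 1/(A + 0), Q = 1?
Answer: -24355/2 ≈ -12178.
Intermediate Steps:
q(A) = 1/A
n(f, W) = -4*f + 4*(1 + W)/f (n(f, W) = 4*((W + 1)/f - f) = 4*((1 + W)/f - f) = 4*(-f + (1 + W)/f) = -4*f + 4*(1 + W)/f)
(-16599 + n(8, 46)) + 4430 = (-16599 + 4*(1 + 46 - 1*8²)/8) + 4430 = (-16599 + 4*(⅛)*(1 + 46 - 1*64)) + 4430 = (-16599 + 4*(⅛)*(1 + 46 - 64)) + 4430 = (-16599 + 4*(⅛)*(-17)) + 4430 = (-16599 - 17/2) + 4430 = -33215/2 + 4430 = -24355/2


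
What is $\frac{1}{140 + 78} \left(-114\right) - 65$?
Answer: $- \frac{7142}{109} \approx -65.523$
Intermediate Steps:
$\frac{1}{140 + 78} \left(-114\right) - 65 = \frac{1}{218} \left(-114\right) - 65 = - \frac{57}{109} - 65 = - \frac{7142}{109}$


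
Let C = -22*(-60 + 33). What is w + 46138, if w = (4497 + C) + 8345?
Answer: 59574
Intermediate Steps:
C = 594 (C = -22*(-27) = 594)
w = 13436 (w = (4497 + 594) + 8345 = 5091 + 8345 = 13436)
w + 46138 = 13436 + 46138 = 59574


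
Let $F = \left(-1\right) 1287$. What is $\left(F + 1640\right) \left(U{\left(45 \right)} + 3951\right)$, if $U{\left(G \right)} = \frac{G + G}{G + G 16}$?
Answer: $\frac{23710657}{17} \approx 1.3947 \cdot 10^{6}$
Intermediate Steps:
$U{\left(G \right)} = \frac{2}{17}$ ($U{\left(G \right)} = \frac{2 G}{G + 16 G} = \frac{2 G}{17 G} = 2 G \frac{1}{17 G} = \frac{2}{17}$)
$F = -1287$
$\left(F + 1640\right) \left(U{\left(45 \right)} + 3951\right) = \left(-1287 + 1640\right) \left(\frac{2}{17} + 3951\right) = 353 \cdot \frac{67169}{17} = \frac{23710657}{17}$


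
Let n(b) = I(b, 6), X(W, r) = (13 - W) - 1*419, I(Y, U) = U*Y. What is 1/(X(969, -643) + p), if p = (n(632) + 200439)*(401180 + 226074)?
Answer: 1/128104710299 ≈ 7.8061e-12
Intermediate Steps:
X(W, r) = -406 - W (X(W, r) = (13 - W) - 419 = -406 - W)
n(b) = 6*b
p = 128104711674 (p = (6*632 + 200439)*(401180 + 226074) = (3792 + 200439)*627254 = 204231*627254 = 128104711674)
1/(X(969, -643) + p) = 1/((-406 - 1*969) + 128104711674) = 1/((-406 - 969) + 128104711674) = 1/(-1375 + 128104711674) = 1/128104710299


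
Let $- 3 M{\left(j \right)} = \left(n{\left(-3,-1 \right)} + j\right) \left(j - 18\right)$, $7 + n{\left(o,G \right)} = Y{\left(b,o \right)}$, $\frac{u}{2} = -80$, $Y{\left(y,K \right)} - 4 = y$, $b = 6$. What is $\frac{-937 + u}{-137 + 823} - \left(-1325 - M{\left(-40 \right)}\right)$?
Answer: $\frac{1251403}{2058} \approx 608.07$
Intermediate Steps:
$Y{\left(y,K \right)} = 4 + y$
$u = -160$ ($u = 2 \left(-80\right) = -160$)
$n{\left(o,G \right)} = 3$ ($n{\left(o,G \right)} = -7 + \left(4 + 6\right) = -7 + 10 = 3$)
$M{\left(j \right)} = - \frac{\left(-18 + j\right) \left(3 + j\right)}{3}$ ($M{\left(j \right)} = - \frac{\left(3 + j\right) \left(j - 18\right)}{3} = - \frac{\left(3 + j\right) \left(-18 + j\right)}{3} = - \frac{\left(-18 + j\right) \left(3 + j\right)}{3}$)
$\frac{-937 + u}{-137 + 823} - \left(-1325 - M{\left(-40 \right)}\right) = \frac{-937 - 160}{-137 + 823} + \left(\left(1396 + \left(18 + 5 \left(-40\right) - \frac{\left(-40\right)^{2}}{3}\right)\right) - 71\right) = - \frac{1097}{686} + \left(\left(1396 - \frac{2146}{3}\right) - 71\right) = - \frac{1097}{686} + \left(\frac{2042}{3} - 71\right) = - \frac{1097}{686} + \frac{1829}{3} = \frac{1251403}{2058}$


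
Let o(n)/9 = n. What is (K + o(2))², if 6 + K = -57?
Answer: 2025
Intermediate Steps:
K = -63 (K = -6 - 57 = -63)
o(n) = 9*n
(K + o(2))² = (-63 + 9*2)² = (-63 + 18)² = (-45)² = 2025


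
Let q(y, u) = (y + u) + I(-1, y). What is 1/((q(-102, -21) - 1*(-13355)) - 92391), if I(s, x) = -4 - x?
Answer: -1/79061 ≈ -1.2648e-5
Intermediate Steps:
q(y, u) = -4 + u (q(y, u) = (y + u) + (-4 - y) = (u + y) + (-4 - y) = -4 + u)
1/((q(-102, -21) - 1*(-13355)) - 92391) = 1/(((-4 - 21) - 1*(-13355)) - 92391) = 1/((-25 + 13355) - 92391) = 1/(13330 - 92391) = 1/(-79061) = -1/79061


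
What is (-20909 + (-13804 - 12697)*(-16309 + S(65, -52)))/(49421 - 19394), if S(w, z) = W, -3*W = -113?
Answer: 1293557087/90081 ≈ 14360.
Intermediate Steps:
W = 113/3 (W = -⅓*(-113) = 113/3 ≈ 37.667)
S(w, z) = 113/3
(-20909 + (-13804 - 12697)*(-16309 + S(65, -52)))/(49421 - 19394) = (-20909 + (-13804 - 12697)*(-16309 + 113/3))/(49421 - 19394) = (-20909 - 26501*(-48814/3))/30027 = (-20909 + 1293619814/3)*(1/30027) = (1293557087/3)*(1/30027) = 1293557087/90081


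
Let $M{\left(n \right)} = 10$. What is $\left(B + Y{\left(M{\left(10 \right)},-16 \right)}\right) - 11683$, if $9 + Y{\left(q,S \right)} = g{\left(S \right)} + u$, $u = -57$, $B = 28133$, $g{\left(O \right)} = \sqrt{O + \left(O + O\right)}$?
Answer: $16384 + 4 i \sqrt{3} \approx 16384.0 + 6.9282 i$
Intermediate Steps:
$g{\left(O \right)} = \sqrt{3} \sqrt{O}$ ($g{\left(O \right)} = \sqrt{O + 2 O} = \sqrt{3 O} = \sqrt{3} \sqrt{O}$)
$Y{\left(q,S \right)} = -66 + \sqrt{3} \sqrt{S}$ ($Y{\left(q,S \right)} = -9 + \left(\sqrt{3} \sqrt{S} - 57\right) = -9 + \left(-57 + \sqrt{3} \sqrt{S}\right) = -66 + \sqrt{3} \sqrt{S}$)
$\left(B + Y{\left(M{\left(10 \right)},-16 \right)}\right) - 11683 = \left(28133 - \left(66 - \sqrt{3} \sqrt{-16}\right)\right) - 11683 = \left(28133 - \left(66 - \sqrt{3} \cdot 4 i\right)\right) - 11683 = \left(28133 - \left(66 - 4 i \sqrt{3}\right)\right) - 11683 = \left(28067 + 4 i \sqrt{3}\right) - 11683 = 16384 + 4 i \sqrt{3}$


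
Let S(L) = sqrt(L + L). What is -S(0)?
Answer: 0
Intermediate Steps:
S(L) = sqrt(2)*sqrt(L) (S(L) = sqrt(2*L) = sqrt(2)*sqrt(L))
-S(0) = -sqrt(2)*sqrt(0) = -sqrt(2)*0 = -1*0 = 0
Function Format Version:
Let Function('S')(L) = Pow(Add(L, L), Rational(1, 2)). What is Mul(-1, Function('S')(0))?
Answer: 0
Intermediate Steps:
Function('S')(L) = Mul(Pow(2, Rational(1, 2)), Pow(L, Rational(1, 2))) (Function('S')(L) = Pow(Mul(2, L), Rational(1, 2)) = Mul(Pow(2, Rational(1, 2)), Pow(L, Rational(1, 2))))
Mul(-1, Function('S')(0)) = Mul(-1, Mul(Pow(2, Rational(1, 2)), Pow(0, Rational(1, 2)))) = Mul(-1, Mul(Pow(2, Rational(1, 2)), 0)) = Mul(-1, 0) = 0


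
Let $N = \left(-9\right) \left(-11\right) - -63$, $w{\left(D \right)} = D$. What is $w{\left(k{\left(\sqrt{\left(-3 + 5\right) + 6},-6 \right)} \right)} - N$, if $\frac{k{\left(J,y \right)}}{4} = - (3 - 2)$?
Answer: $-166$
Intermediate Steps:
$k{\left(J,y \right)} = -4$ ($k{\left(J,y \right)} = 4 \left(- (3 - 2)\right) = 4 \left(\left(-1\right) 1\right) = 4 \left(-1\right) = -4$)
$N = 162$ ($N = 99 + 63 = 162$)
$w{\left(k{\left(\sqrt{\left(-3 + 5\right) + 6},-6 \right)} \right)} - N = -4 - 162 = -166$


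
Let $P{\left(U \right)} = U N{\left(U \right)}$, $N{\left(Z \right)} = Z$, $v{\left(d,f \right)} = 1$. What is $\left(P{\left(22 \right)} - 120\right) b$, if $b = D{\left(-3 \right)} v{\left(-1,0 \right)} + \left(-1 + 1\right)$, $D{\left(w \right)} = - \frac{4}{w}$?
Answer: $\frac{1456}{3} \approx 485.33$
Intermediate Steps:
$P{\left(U \right)} = U^{2}$ ($P{\left(U \right)} = U U = U^{2}$)
$b = \frac{4}{3}$ ($b = - \frac{4}{-3} \cdot 1 + \left(-1 + 1\right) = \left(-4\right) \left(- \frac{1}{3}\right) 1 + 0 = \frac{4}{3} \cdot 1 + 0 = \frac{4}{3} + 0 = \frac{4}{3} \approx 1.3333$)
$\left(P{\left(22 \right)} - 120\right) b = \left(22^{2} - 120\right) \frac{4}{3} = \left(484 + \left(-248 + 128\right)\right) \frac{4}{3} = \left(484 - 120\right) \frac{4}{3} = 364 \cdot \frac{4}{3} = \frac{1456}{3}$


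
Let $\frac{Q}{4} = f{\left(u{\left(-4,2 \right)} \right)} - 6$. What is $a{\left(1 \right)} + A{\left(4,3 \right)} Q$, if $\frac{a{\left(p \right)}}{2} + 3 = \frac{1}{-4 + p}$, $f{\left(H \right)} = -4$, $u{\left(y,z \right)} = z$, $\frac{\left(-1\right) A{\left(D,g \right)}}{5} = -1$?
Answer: $- \frac{620}{3} \approx -206.67$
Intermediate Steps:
$A{\left(D,g \right)} = 5$ ($A{\left(D,g \right)} = \left(-5\right) \left(-1\right) = 5$)
$Q = -40$ ($Q = 4 \left(-4 - 6\right) = 4 \left(-10\right) = -40$)
$a{\left(p \right)} = -6 + \frac{2}{-4 + p}$
$a{\left(1 \right)} + A{\left(4,3 \right)} Q = \frac{2 \left(13 - 3\right)}{-4 + 1} + 5 \left(-40\right) = \frac{2 \left(13 - 3\right)}{-3} - 200 = 2 \left(- \frac{1}{3}\right) 10 - 200 = - \frac{20}{3} - 200 = - \frac{620}{3}$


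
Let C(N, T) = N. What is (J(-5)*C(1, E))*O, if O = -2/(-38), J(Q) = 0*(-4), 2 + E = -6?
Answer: 0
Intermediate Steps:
E = -8 (E = -2 - 6 = -8)
J(Q) = 0
O = 1/19 (O = -2*(-1/38) = 1/19 ≈ 0.052632)
(J(-5)*C(1, E))*O = (0*1)*(1/19) = 0*(1/19) = 0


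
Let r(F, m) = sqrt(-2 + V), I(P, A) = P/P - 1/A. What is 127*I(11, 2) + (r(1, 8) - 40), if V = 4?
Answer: 47/2 + sqrt(2) ≈ 24.914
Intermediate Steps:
I(P, A) = 1 - 1/A
r(F, m) = sqrt(2) (r(F, m) = sqrt(-2 + 4) = sqrt(2))
127*I(11, 2) + (r(1, 8) - 40) = 127*((-1 + 2)/2) + (sqrt(2) - 40) = 127*((1/2)*1) + (-40 + sqrt(2)) = 127*(1/2) + (-40 + sqrt(2)) = 127/2 + (-40 + sqrt(2)) = 47/2 + sqrt(2)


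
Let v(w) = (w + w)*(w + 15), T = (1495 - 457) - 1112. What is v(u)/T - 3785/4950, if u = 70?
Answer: -5918509/36630 ≈ -161.58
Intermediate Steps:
T = -74 (T = 1038 - 1112 = -74)
v(w) = 2*w*(15 + w) (v(w) = (2*w)*(15 + w) = 2*w*(15 + w))
v(u)/T - 3785/4950 = (2*70*(15 + 70))/(-74) - 3785/4950 = (2*70*85)*(-1/74) - 3785*1/4950 = 11900*(-1/74) - 757/990 = -5950/37 - 757/990 = -5918509/36630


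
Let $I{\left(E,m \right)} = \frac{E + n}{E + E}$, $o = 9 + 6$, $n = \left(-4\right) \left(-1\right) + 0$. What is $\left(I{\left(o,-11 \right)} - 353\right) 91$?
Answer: $- \frac{961961}{30} \approx -32065.0$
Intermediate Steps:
$n = 4$ ($n = 4 + 0 = 4$)
$o = 15$
$I{\left(E,m \right)} = \frac{4 + E}{2 E}$ ($I{\left(E,m \right)} = \frac{E + 4}{E + E} = \frac{4 + E}{2 E}$)
$\left(I{\left(o,-11 \right)} - 353\right) 91 = \left(\frac{4 + 15}{2 \cdot 15} - 353\right) 91 = \left(\frac{1}{2} \cdot \frac{1}{15} \cdot 19 - 353\right) 91 = \left(\frac{19}{30} - 353\right) 91 = \left(- \frac{10571}{30}\right) 91 = - \frac{961961}{30}$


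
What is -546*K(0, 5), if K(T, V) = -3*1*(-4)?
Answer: -6552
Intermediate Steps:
K(T, V) = 12 (K(T, V) = -3*(-4) = 12)
-546*K(0, 5) = -546*12 = -6552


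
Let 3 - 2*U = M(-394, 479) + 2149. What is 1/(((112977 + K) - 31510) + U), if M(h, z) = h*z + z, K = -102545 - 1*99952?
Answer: -2/55959 ≈ -3.5740e-5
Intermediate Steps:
K = -202497 (K = -102545 - 99952 = -202497)
M(h, z) = z + h*z
U = 186101/2 (U = 3/2 - (479*(1 - 394) + 2149)/2 = 3/2 - (479*(-393) + 2149)/2 = 3/2 - (-188247 + 2149)/2 = 3/2 - ½*(-186098) = 3/2 + 93049 = 186101/2 ≈ 93051.)
1/(((112977 + K) - 31510) + U) = 1/(((112977 - 202497) - 31510) + 186101/2) = 1/((-89520 - 31510) + 186101/2) = 1/(-121030 + 186101/2) = 1/(-55959/2) = -2/55959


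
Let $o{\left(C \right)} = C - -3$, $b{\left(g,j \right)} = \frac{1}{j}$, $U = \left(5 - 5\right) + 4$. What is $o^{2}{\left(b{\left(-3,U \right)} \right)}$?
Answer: $\frac{169}{16} \approx 10.563$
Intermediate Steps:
$U = 4$ ($U = 0 + 4 = 4$)
$o{\left(C \right)} = 3 + C$ ($o{\left(C \right)} = C + 3 = 3 + C$)
$o^{2}{\left(b{\left(-3,U \right)} \right)} = \left(3 + \frac{1}{4}\right)^{2} = \left(\frac{13}{4}\right)^{2} = \frac{169}{16}$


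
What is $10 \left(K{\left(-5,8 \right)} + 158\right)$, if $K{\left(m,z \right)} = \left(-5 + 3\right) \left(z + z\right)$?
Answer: $1260$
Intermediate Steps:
$K{\left(m,z \right)} = - 4 z$ ($K{\left(m,z \right)} = - 2 \cdot 2 z = - 4 z$)
$10 \left(K{\left(-5,8 \right)} + 158\right) = 10 \left(\left(-4\right) 8 + 158\right) = 10 \left(-32 + 158\right) = 10 \cdot 126 = 1260$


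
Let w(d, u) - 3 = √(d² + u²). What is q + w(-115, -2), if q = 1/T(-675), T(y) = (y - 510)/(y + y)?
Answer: 327/79 + √13229 ≈ 119.16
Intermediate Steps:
T(y) = (-510 + y)/(2*y) (T(y) = (-510 + y)/((2*y)) = (-510 + y)*(1/(2*y)) = (-510 + y)/(2*y))
w(d, u) = 3 + √(d² + u²)
q = 90/79 (q = 1/((½)*(-510 - 675)/(-675)) = 1/((½)*(-1/675)*(-1185)) = 1/(79/90) = 90/79 ≈ 1.1392)
q + w(-115, -2) = 90/79 + (3 + √((-115)² + (-2)²)) = 90/79 + (3 + √(13225 + 4)) = 90/79 + (3 + √13229) = 327/79 + √13229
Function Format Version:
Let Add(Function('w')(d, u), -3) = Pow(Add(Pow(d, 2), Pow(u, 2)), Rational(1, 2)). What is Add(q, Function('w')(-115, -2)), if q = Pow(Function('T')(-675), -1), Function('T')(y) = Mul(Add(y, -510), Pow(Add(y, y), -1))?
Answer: Add(Rational(327, 79), Pow(13229, Rational(1, 2))) ≈ 119.16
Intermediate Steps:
Function('T')(y) = Mul(Rational(1, 2), Pow(y, -1), Add(-510, y)) (Function('T')(y) = Mul(Add(-510, y), Pow(Mul(2, y), -1)) = Mul(Add(-510, y), Mul(Rational(1, 2), Pow(y, -1))) = Mul(Rational(1, 2), Pow(y, -1), Add(-510, y)))
Function('w')(d, u) = Add(3, Pow(Add(Pow(d, 2), Pow(u, 2)), Rational(1, 2)))
q = Rational(90, 79) (q = Pow(Mul(Rational(1, 2), Pow(-675, -1), Add(-510, -675)), -1) = Pow(Mul(Rational(1, 2), Rational(-1, 675), -1185), -1) = Pow(Rational(79, 90), -1) = Rational(90, 79) ≈ 1.1392)
Add(q, Function('w')(-115, -2)) = Add(Rational(90, 79), Add(3, Pow(Add(Pow(-115, 2), Pow(-2, 2)), Rational(1, 2)))) = Add(Rational(90, 79), Add(3, Pow(Add(13225, 4), Rational(1, 2)))) = Add(Rational(90, 79), Add(3, Pow(13229, Rational(1, 2)))) = Add(Rational(327, 79), Pow(13229, Rational(1, 2)))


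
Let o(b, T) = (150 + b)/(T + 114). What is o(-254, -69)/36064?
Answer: -13/202860 ≈ -6.4084e-5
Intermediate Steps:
o(b, T) = (150 + b)/(114 + T)
o(-254, -69)/36064 = ((150 - 254)/(114 - 69))/36064 = (-104/45)*(1/36064) = ((1/45)*(-104))*(1/36064) = -104/45*1/36064 = -13/202860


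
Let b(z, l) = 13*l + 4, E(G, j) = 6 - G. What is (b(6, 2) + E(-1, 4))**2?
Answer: 1369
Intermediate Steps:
b(z, l) = 4 + 13*l
(b(6, 2) + E(-1, 4))**2 = ((4 + 13*2) + (6 - 1*(-1)))**2 = ((4 + 26) + (6 + 1))**2 = (30 + 7)**2 = 37**2 = 1369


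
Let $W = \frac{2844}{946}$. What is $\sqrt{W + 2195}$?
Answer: $\frac{\sqrt{491757761}}{473} \approx 46.883$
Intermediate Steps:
$W = \frac{1422}{473}$ ($W = 2844 \cdot \frac{1}{946} = \frac{1422}{473} \approx 3.0063$)
$\sqrt{W + 2195} = \sqrt{\frac{1422}{473} + 2195} = \sqrt{\frac{1039657}{473}} = \frac{\sqrt{491757761}}{473}$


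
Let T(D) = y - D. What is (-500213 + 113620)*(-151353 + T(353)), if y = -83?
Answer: 58680564877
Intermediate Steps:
T(D) = -83 - D
(-500213 + 113620)*(-151353 + T(353)) = (-500213 + 113620)*(-151353 + (-83 - 1*353)) = -386593*(-151353 + (-83 - 353)) = -386593*(-151353 - 436) = -386593*(-151789) = 58680564877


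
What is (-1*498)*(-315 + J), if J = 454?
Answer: -69222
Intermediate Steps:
(-1*498)*(-315 + J) = (-1*498)*(-315 + 454) = -498*139 = -69222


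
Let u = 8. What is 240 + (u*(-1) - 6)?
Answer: 226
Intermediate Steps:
240 + (u*(-1) - 6) = 240 + (8*(-1) - 6) = 240 + (-8 - 6) = 240 - 14 = 226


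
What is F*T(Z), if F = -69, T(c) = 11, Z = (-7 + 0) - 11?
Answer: -759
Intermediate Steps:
Z = -18 (Z = -7 - 11 = -18)
F*T(Z) = -69*11 = -759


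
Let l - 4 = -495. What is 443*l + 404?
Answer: -217109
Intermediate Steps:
l = -491 (l = 4 - 495 = -491)
443*l + 404 = 443*(-491) + 404 = -217513 + 404 = -217109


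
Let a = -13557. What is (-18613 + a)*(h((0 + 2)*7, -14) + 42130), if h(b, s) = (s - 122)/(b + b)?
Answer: -9486160920/7 ≈ -1.3552e+9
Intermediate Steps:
h(b, s) = (-122 + s)/(2*b) (h(b, s) = (-122 + s)/((2*b)) = (-122 + s)*(1/(2*b)) = (-122 + s)/(2*b))
(-18613 + a)*(h((0 + 2)*7, -14) + 42130) = (-18613 - 13557)*((-122 - 14)/(2*(((0 + 2)*7))) + 42130) = -32170*((½)*(-136)/(2*7) + 42130) = -32170*((½)*(-136)/14 + 42130) = -32170*((½)*(1/14)*(-136) + 42130) = -32170*(-34/7 + 42130) = -32170*294876/7 = -9486160920/7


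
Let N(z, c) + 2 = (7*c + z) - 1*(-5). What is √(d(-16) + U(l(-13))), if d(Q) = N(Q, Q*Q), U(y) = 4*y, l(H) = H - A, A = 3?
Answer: 7*√35 ≈ 41.413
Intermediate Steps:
l(H) = -3 + H (l(H) = H - 1*3 = H - 3 = -3 + H)
N(z, c) = 3 + z + 7*c (N(z, c) = -2 + ((7*c + z) - 1*(-5)) = -2 + ((z + 7*c) + 5) = -2 + (5 + z + 7*c) = 3 + z + 7*c)
d(Q) = 3 + Q + 7*Q² (d(Q) = 3 + Q + 7*(Q*Q) = 3 + Q + 7*Q²)
√(d(-16) + U(l(-13))) = √((3 - 16 + 7*(-16)²) + 4*(-3 - 13)) = √((3 - 16 + 7*256) + 4*(-16)) = √((3 - 16 + 1792) - 64) = √(1779 - 64) = √1715 = 7*√35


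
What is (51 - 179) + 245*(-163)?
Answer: -40063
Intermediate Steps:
(51 - 179) + 245*(-163) = -128 - 39935 = -40063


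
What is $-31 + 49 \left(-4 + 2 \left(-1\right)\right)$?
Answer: $-325$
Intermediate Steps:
$-31 + 49 \left(-4 + 2 \left(-1\right)\right) = -31 + 49 \left(-4 - 2\right) = -31 + 49 \left(-6\right) = -31 - 294 = -325$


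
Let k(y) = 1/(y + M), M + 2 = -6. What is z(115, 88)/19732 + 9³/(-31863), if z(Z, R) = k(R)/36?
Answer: -13809232259/603571887360 ≈ -0.022879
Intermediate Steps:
M = -8 (M = -2 - 6 = -8)
k(y) = 1/(-8 + y) (k(y) = 1/(y - 8) = 1/(-8 + y))
z(Z, R) = 1/(36*(-8 + R)) (z(Z, R) = 1/((-8 + R)*36) = (1/36)/(-8 + R) = 1/(36*(-8 + R)))
z(115, 88)/19732 + 9³/(-31863) = (1/(36*(-8 + 88)))/19732 + 9³/(-31863) = ((1/36)/80)*(1/19732) + 729*(-1/31863) = ((1/36)*(1/80))*(1/19732) - 243/10621 = (1/2880)*(1/19732) - 243/10621 = 1/56828160 - 243/10621 = -13809232259/603571887360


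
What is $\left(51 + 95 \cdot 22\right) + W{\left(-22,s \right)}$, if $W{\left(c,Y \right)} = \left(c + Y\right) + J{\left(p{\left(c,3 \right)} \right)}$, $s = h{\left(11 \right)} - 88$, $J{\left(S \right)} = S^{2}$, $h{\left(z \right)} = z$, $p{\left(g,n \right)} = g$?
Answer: $2526$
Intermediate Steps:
$s = -77$ ($s = 11 - 88 = -77$)
$W{\left(c,Y \right)} = Y + c + c^{2}$ ($W{\left(c,Y \right)} = \left(c + Y\right) + c^{2} = \left(Y + c\right) + c^{2} = Y + c + c^{2}$)
$\left(51 + 95 \cdot 22\right) + W{\left(-22,s \right)} = \left(51 + 95 \cdot 22\right) - \left(99 - 484\right) = \left(51 + 2090\right) - -385 = 2141 + 385 = 2526$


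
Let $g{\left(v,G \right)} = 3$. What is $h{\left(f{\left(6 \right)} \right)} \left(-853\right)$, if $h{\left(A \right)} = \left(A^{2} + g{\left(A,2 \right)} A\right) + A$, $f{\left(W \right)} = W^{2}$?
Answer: $-1228320$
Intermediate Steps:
$h{\left(A \right)} = A^{2} + 4 A$ ($h{\left(A \right)} = \left(A^{2} + 3 A\right) + A = A^{2} + 4 A$)
$h{\left(f{\left(6 \right)} \right)} \left(-853\right) = 6^{2} \left(4 + 6^{2}\right) \left(-853\right) = 36 \left(4 + 36\right) \left(-853\right) = 36 \cdot 40 \left(-853\right) = 1440 \left(-853\right) = -1228320$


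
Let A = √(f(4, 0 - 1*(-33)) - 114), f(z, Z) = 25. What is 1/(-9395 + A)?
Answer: -9395/88266114 - I*√89/88266114 ≈ -0.00010644 - 1.0688e-7*I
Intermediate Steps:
A = I*√89 (A = √(25 - 114) = √(-89) = I*√89 ≈ 9.434*I)
1/(-9395 + A) = 1/(-9395 + I*√89)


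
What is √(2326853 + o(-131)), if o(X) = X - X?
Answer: √2326853 ≈ 1525.4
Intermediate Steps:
o(X) = 0
√(2326853 + o(-131)) = √(2326853 + 0) = √2326853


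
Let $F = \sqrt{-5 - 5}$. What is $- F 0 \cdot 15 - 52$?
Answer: $-52$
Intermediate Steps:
$F = i \sqrt{10}$ ($F = \sqrt{-10} = i \sqrt{10} \approx 3.1623 i$)
$- F 0 \cdot 15 - 52 = - i \sqrt{10} \cdot 0 \cdot 15 - 52 = 0 \cdot 15 - 52 = 0 - 52 = -52$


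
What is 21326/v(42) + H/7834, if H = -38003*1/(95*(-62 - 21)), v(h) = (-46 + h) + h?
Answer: 34666623933/61771090 ≈ 561.21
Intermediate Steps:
v(h) = -46 + 2*h
H = 38003/7885 (H = -38003/(95*(-83)) = -38003/(-7885) = -38003*(-1/7885) = 38003/7885 ≈ 4.8197)
21326/v(42) + H/7834 = 21326/(-46 + 2*42) + (38003/7885)/7834 = 21326/(-46 + 84) + (38003/7885)*(1/7834) = 21326/38 + 38003/61771090 = 21326*(1/38) + 38003/61771090 = 10663/19 + 38003/61771090 = 34666623933/61771090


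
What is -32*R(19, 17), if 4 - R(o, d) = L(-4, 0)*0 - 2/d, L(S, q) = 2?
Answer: -2240/17 ≈ -131.76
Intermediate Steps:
R(o, d) = 4 + 2/d (R(o, d) = 4 - (2*0 - 2/d) = 4 - (0 - 2/d) = 4 - (-2)/d = 4 + 2/d)
-32*R(19, 17) = -32*(4 + 2/17) = -32*70/17 = -2240/17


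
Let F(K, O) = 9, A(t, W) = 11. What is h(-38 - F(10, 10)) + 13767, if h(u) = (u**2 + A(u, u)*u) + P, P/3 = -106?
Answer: 15141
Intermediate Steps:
P = -318 (P = 3*(-106) = -318)
h(u) = -318 + u**2 + 11*u (h(u) = (u**2 + 11*u) - 318 = -318 + u**2 + 11*u)
h(-38 - F(10, 10)) + 13767 = (-318 + (-38 - 1*9)**2 + 11*(-38 - 1*9)) + 13767 = (-318 + (-38 - 9)**2 + 11*(-38 - 9)) + 13767 = (-318 + (-47)**2 + 11*(-47)) + 13767 = (-318 + 2209 - 517) + 13767 = 1374 + 13767 = 15141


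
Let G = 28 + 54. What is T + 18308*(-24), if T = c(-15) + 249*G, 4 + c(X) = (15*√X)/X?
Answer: -418978 - I*√15 ≈ -4.1898e+5 - 3.873*I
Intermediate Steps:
c(X) = -4 + 15/√X (c(X) = -4 + (15*√X)/X = -4 + 15/√X)
G = 82
T = 20414 - I*√15 (T = (-4 + 15/√(-15)) + 249*82 = (-4 + 15*(-I*√15/15)) + 20418 = (-4 - I*√15) + 20418 = 20414 - I*√15 ≈ 20414.0 - 3.873*I)
T + 18308*(-24) = (20414 - I*√15) + 18308*(-24) = (20414 - I*√15) - 439392 = -418978 - I*√15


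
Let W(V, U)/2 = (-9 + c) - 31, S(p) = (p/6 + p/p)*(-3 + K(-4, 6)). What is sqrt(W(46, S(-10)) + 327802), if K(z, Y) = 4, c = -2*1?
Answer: sqrt(327718) ≈ 572.47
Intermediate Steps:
c = -2
S(p) = 1 + p/6 (S(p) = (p/6 + p/p)*(-3 + 4) = (p*(1/6) + 1)*1 = (p/6 + 1)*1 = (1 + p/6)*1 = 1 + p/6)
W(V, U) = -84 (W(V, U) = 2*((-9 - 2) - 31) = 2*(-11 - 31) = 2*(-42) = -84)
sqrt(W(46, S(-10)) + 327802) = sqrt(-84 + 327802) = sqrt(327718)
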